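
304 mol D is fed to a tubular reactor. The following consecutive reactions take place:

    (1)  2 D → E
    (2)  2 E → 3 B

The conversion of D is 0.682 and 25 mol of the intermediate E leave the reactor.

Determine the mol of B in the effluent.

118 mol

Conversion of D: D consumed = 2ξ₁ = 0.682 × 304 → ξ₁ = 103.7 mol.
E balance: n_E = 0 + 1ξ₁ − 2ξ₂ = 25 → ξ₂ = (1·103.7 − 25)/2 = 39.33 mol.
Outlet amounts (n = n₀ + Σ ν·ξ):
  D: 304 − 2(103.7) = 96.67
  E: 0 + 1(103.7) − 2(39.33) = 25
  B: 0 + 3(39.33) = 118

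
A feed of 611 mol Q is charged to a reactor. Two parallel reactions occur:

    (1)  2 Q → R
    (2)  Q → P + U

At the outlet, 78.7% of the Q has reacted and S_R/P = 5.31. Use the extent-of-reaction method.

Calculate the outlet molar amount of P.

Conversion of Q: Q consumed = 0.787 × 611 = 480.9 mol = 2ξ₁ + 1ξ₂.
Selectivity: 1ξ₁ / (1ξ₂) = 5.31 → ξ₁ = 5.31 ξ₂.
Substitute: (2·5.31 + 1) ξ₂ = 480.9 → ξ₂ = 41.38 mol, ξ₁ = 219.7 mol.
Outlet amounts (n = n₀ + Σ ν·ξ):
  Q: 611 − 2(219.7) − 1(41.38) = 130.1
  R: 0 + 1(219.7) = 219.7
  P: 0 + 1(41.38) = 41.38
  U: 0 + 1(41.38) = 41.38

41.4 mol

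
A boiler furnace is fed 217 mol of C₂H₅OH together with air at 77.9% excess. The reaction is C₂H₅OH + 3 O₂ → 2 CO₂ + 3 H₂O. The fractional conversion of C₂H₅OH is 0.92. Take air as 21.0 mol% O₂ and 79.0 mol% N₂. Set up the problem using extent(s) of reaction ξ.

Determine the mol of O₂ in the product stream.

Stoichiometric O₂ = 3 × 217 = 651 mol; O₂ fed = 651 × 1.779 = 1158 mol.
N₂ fed = 1158 × 79/21 = 4357 mol.
Fuel reacted = 0.92 × 217 → ξ = 199.6 mol.
Outlet (n = n₀ + ν ξ):
  C₂H₅OH: 217 − 1(199.6) = 17.36
  O₂: 1158 − 3(199.6) = 559.2
  N₂: 4357 (inert)
  CO₂: 0 + 2(199.6) = 399.3
  H₂O: 0 + 3(199.6) = 598.9

559 mol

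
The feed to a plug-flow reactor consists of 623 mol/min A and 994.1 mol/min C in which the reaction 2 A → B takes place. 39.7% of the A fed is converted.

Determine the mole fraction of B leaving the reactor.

A reacted = 0.397 × 623 = 247.3 mol/min; ν_A = −2, so ξ = 247.3/2 = 123.7 mol/min.
Outlet amounts (n = n₀ + ν ξ):
  A: 623 − 2(123.7) = 375.7
  B: 0 + 1(123.7) = 123.7
  C: 994.1 (inert)
Total out = 1493 mol/min; y_B = 123.7 / 1493 = 0.08281.

0.0828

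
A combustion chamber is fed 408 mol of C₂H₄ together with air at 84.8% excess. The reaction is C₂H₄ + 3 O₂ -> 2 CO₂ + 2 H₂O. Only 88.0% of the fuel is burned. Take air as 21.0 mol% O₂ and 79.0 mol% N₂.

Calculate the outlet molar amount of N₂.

8510 mol

Stoichiometric O₂ = 3 × 408 = 1224 mol; O₂ fed = 1224 × 1.848 = 2262 mol.
N₂ fed = 2262 × 79/21 = 8509 mol.
Fuel reacted = 0.88 × 408 → ξ = 359 mol.
Outlet (n = n₀ + ν ξ):
  C₂H₄: 408 − 1(359) = 48.96
  O₂: 2262 − 3(359) = 1185
  N₂: 8509 (inert)
  CO₂: 0 + 2(359) = 718.1
  H₂O: 0 + 2(359) = 718.1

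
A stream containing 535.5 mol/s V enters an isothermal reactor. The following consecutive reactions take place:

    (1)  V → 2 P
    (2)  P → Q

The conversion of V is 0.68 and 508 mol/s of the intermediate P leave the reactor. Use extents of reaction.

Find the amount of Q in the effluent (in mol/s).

220 mol/s

Conversion of V: V consumed = 1ξ₁ = 0.68 × 535.5 → ξ₁ = 364.1 mol/s.
P balance: n_P = 0 + 2ξ₁ − 1ξ₂ = 508 → ξ₂ = (2·364.1 − 508)/1 = 220.3 mol/s.
Outlet amounts (n = n₀ + Σ ν·ξ):
  V: 535.5 − 1(364.1) = 171.4
  P: 0 + 2(364.1) − 1(220.3) = 508
  Q: 0 + 1(220.3) = 220.3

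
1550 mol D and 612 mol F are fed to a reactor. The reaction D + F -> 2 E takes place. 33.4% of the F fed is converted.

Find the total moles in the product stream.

2160 mol

F reacted = 0.334 × 612 = 204.4 mol; ν_F = −1, so ξ = 204.4/1 = 204.4 mol.
Outlet amounts (n = n₀ + ν ξ):
  D: 1550 − 1(204.4) = 1346
  F: 612 − 1(204.4) = 407.6
  E: 0 + 2(204.4) = 408.8
Total out = 1346 + 407.6 + 408.8 = 2162 mol.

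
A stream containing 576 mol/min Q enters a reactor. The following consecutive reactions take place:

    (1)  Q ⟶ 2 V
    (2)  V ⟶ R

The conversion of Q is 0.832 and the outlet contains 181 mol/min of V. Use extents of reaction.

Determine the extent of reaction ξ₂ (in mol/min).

ξ₂ = 777 mol/min

Conversion of Q: Q consumed = 1ξ₁ = 0.832 × 576 → ξ₁ = 479.2 mol/min.
V balance: n_V = 0 + 2ξ₁ − 1ξ₂ = 181 → ξ₂ = (2·479.2 − 181)/1 = 777.5 mol/min.
Outlet amounts (n = n₀ + Σ ν·ξ):
  Q: 576 − 1(479.2) = 96.77
  V: 0 + 2(479.2) − 1(777.5) = 181
  R: 0 + 1(777.5) = 777.5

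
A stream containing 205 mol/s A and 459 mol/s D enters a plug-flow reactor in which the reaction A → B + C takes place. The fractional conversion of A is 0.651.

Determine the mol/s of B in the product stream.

A reacted = 0.651 × 205 = 133.5 mol/s; ν_A = −1, so ξ = 133.5/1 = 133.5 mol/s.
Outlet amounts (n = n₀ + ν ξ):
  A: 205 − 1(133.5) = 71.54
  B: 0 + 1(133.5) = 133.5
  C: 0 + 1(133.5) = 133.5
  D: 459 (inert)

133 mol/s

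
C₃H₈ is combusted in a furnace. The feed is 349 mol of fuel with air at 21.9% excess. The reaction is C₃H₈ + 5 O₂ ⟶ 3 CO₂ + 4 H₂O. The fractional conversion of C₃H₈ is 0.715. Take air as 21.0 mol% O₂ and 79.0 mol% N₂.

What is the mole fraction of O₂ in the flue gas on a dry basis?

0.0904

Stoichiometric O₂ = 5 × 349 = 1745 mol; O₂ fed = 1745 × 1.219 = 2127 mol.
N₂ fed = 2127 × 79/21 = 8002 mol.
Fuel reacted = 0.715 × 349 → ξ = 249.5 mol.
Outlet (n = n₀ + ν ξ):
  C₃H₈: 349 − 1(249.5) = 99.47
  O₂: 2127 − 5(249.5) = 879.5
  N₂: 8002 (inert)
  CO₂: 0 + 3(249.5) = 748.6
  H₂O: 0 + 4(249.5) = 998.1
Dry total = 9730 mol; y_O₂ (dry) = 879.5 / 9730 = 0.09039.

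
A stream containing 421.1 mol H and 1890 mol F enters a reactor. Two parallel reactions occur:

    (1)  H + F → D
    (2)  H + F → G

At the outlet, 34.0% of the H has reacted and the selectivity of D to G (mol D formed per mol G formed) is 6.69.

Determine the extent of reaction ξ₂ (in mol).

ξ₂ = 18.6 mol

Conversion of H: H consumed = 0.34 × 421.1 = 143.2 mol = 1ξ₁ + 1ξ₂.
Selectivity: 1ξ₁ / (1ξ₂) = 6.69 → ξ₁ = 6.69 ξ₂.
Substitute: (1·6.69 + 1) ξ₂ = 143.2 → ξ₂ = 18.62 mol, ξ₁ = 124.6 mol.
Outlet amounts (n = n₀ + Σ ν·ξ):
  H: 421.1 − 1(124.6) − 1(18.62) = 277.9
  F: 1890 − 1(124.6) − 1(18.62) = 1747
  D: 0 + 1(124.6) = 124.6
  G: 0 + 1(18.62) = 18.62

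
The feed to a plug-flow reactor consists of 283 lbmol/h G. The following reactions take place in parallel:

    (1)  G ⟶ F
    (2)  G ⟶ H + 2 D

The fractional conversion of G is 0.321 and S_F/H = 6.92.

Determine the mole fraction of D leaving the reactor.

Conversion of G: G consumed = 0.321 × 283 = 90.84 lbmol/h = 1ξ₁ + 1ξ₂.
Selectivity: 1ξ₁ / (1ξ₂) = 6.92 → ξ₁ = 6.92 ξ₂.
Substitute: (1·6.92 + 1) ξ₂ = 90.84 → ξ₂ = 11.47 lbmol/h, ξ₁ = 79.37 lbmol/h.
Outlet amounts (n = n₀ + Σ ν·ξ):
  G: 283 − 1(79.37) − 1(11.47) = 192.2
  F: 0 + 1(79.37) = 79.37
  H: 0 + 1(11.47) = 11.47
  D: 0 + 2(11.47) = 22.94
Total out = 305.9 lbmol/h; y_D = 22.94 / 305.9 = 0.07498.

0.075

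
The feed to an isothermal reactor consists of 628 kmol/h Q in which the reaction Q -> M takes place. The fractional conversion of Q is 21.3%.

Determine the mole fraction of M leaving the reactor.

0.213

Q reacted = 0.213 × 628 = 133.8 kmol/h; ν_Q = −1, so ξ = 133.8/1 = 133.8 kmol/h.
Outlet amounts (n = n₀ + ν ξ):
  Q: 628 − 1(133.8) = 494.2
  M: 0 + 1(133.8) = 133.8
Total out = 628 kmol/h; y_M = 133.8 / 628 = 0.213.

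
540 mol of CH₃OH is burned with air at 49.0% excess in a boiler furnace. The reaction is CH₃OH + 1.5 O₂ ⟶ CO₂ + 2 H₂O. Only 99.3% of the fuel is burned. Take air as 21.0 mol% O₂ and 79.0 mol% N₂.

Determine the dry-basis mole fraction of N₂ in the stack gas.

Stoichiometric O₂ = 1.5 × 540 = 810 mol; O₂ fed = 810 × 1.490 = 1207 mol.
N₂ fed = 1207 × 79/21 = 4540 mol.
Fuel reacted = 0.993 × 540 → ξ = 536.2 mol.
Outlet (n = n₀ + ν ξ):
  CH₃OH: 540 − 1(536.2) = 3.78
  O₂: 1207 − 1.5(536.2) = 402.6
  N₂: 4540 (inert)
  CO₂: 0 + 1(536.2) = 536.2
  H₂O: 0 + 2(536.2) = 1072
Dry total = 5483 mol; y_N₂ (dry) = 4540 / 5483 = 0.8281.

0.828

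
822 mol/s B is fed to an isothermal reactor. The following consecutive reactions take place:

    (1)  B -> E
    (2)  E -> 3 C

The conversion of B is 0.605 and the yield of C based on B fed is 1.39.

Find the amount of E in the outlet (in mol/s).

Conversion of B: B consumed = 1ξ₁ = 0.605 × 822 → ξ₁ = 497.3 mol/s.
Yield of C: 3ξ₂ / 822 = 1.39 → ξ₂ = 380.9 mol/s.
Outlet amounts (n = n₀ + Σ ν·ξ):
  B: 822 − 1(497.3) = 324.7
  E: 0 + 1(497.3) − 1(380.9) = 116.5
  C: 0 + 3(380.9) = 1143

116 mol/s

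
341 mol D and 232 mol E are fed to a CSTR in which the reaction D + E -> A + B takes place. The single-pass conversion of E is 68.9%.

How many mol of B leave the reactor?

160 mol

E reacted = 0.689 × 232 = 159.8 mol; ν_E = −1, so ξ = 159.8/1 = 159.8 mol.
Outlet amounts (n = n₀ + ν ξ):
  D: 341 − 1(159.8) = 181.2
  E: 232 − 1(159.8) = 72.15
  A: 0 + 1(159.8) = 159.8
  B: 0 + 1(159.8) = 159.8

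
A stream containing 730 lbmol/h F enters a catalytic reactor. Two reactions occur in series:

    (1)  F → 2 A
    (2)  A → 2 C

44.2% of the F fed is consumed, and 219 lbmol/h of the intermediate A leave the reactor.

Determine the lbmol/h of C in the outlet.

853 lbmol/h

Conversion of F: F consumed = 1ξ₁ = 0.442 × 730 → ξ₁ = 322.7 lbmol/h.
A balance: n_A = 0 + 2ξ₁ − 1ξ₂ = 219 → ξ₂ = (2·322.7 − 219)/1 = 426.3 lbmol/h.
Outlet amounts (n = n₀ + Σ ν·ξ):
  F: 730 − 1(322.7) = 407.3
  A: 0 + 2(322.7) − 1(426.3) = 219
  C: 0 + 2(426.3) = 852.6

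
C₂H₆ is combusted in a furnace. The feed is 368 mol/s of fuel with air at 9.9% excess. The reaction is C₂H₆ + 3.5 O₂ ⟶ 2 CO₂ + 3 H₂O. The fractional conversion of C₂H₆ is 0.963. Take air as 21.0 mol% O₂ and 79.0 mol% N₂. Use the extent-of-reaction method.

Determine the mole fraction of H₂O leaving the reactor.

Stoichiometric O₂ = 3.5 × 368 = 1288 mol/s; O₂ fed = 1288 × 1.099 = 1416 mol/s.
N₂ fed = 1416 × 79/21 = 5325 mol/s.
Fuel reacted = 0.963 × 368 → ξ = 354.4 mol/s.
Outlet (n = n₀ + ν ξ):
  C₂H₆: 368 − 1(354.4) = 13.62
  O₂: 1416 − 3.5(354.4) = 175.2
  N₂: 5325 (inert)
  CO₂: 0 + 2(354.4) = 708.8
  H₂O: 0 + 3(354.4) = 1063
Total out = 7286 mol/s; y_H₂O = 1063 / 7286 = 0.1459.

0.146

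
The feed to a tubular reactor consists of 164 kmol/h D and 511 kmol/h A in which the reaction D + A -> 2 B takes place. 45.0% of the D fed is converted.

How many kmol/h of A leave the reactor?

437 kmol/h

D reacted = 0.45 × 164 = 73.8 kmol/h; ν_D = −1, so ξ = 73.8/1 = 73.8 kmol/h.
Outlet amounts (n = n₀ + ν ξ):
  D: 164 − 1(73.8) = 90.2
  A: 511 − 1(73.8) = 437.2
  B: 0 + 2(73.8) = 147.6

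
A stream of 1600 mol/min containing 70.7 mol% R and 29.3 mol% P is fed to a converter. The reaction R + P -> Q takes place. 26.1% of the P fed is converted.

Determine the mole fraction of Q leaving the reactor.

P reacted = 0.261 × 468.8 = 122.4 mol/min; ν_P = −1, so ξ = 122.4/1 = 122.4 mol/min.
Outlet amounts (n = n₀ + ν ξ):
  R: 1131 − 1(122.4) = 1009
  P: 468.8 − 1(122.4) = 346.4
  Q: 0 + 1(122.4) = 122.4
Total out = 1478 mol/min; y_Q = 122.4 / 1478 = 0.08281.

0.0828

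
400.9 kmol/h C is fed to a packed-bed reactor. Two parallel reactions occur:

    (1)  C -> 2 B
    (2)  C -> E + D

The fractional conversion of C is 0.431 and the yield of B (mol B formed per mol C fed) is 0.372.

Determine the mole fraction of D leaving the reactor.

0.171

Yield of B: 2ξ₁ / 400.9 = 0.372 → ξ₁ = 74.57 kmol/h.
Conversion of C: 1ξ₁ + 1ξ₂ = 0.431 × 400.9 = 172.8 → ξ₂ = 98.22 kmol/h.
Outlet amounts (n = n₀ + Σ ν·ξ):
  C: 400.9 − 1(74.57) − 1(98.22) = 228.1
  B: 0 + 2(74.57) = 149.1
  E: 0 + 1(98.22) = 98.22
  D: 0 + 1(98.22) = 98.22
Total out = 573.7 kmol/h; y_D = 98.22 / 573.7 = 0.1712.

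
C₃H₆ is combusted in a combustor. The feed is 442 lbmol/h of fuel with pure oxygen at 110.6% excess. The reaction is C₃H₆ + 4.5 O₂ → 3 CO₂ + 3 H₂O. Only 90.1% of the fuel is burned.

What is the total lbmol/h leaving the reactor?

Stoichiometric O₂ = 4.5 × 442 = 1989 lbmol/h; O₂ fed = 1989 × 2.106 = 4189 lbmol/h.
Fuel reacted = 0.901 × 442 → ξ = 398.2 lbmol/h.
Outlet (n = n₀ + ν ξ):
  C₃H₆: 442 − 1(398.2) = 43.76
  O₂: 4189 − 4.5(398.2) = 2397
  CO₂: 0 + 3(398.2) = 1195
  H₂O: 0 + 3(398.2) = 1195
Total out = 43.76 + 2397 + 1195 + 1195 = 4830 lbmol/h.

4830 lbmol/h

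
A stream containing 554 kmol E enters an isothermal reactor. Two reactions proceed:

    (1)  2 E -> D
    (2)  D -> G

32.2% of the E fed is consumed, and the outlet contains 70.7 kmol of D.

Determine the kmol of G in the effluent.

Conversion of E: E consumed = 2ξ₁ = 0.322 × 554 → ξ₁ = 89.19 kmol.
D balance: n_D = 0 + 1ξ₁ − 1ξ₂ = 70.7 → ξ₂ = (1·89.19 − 70.7)/1 = 18.49 kmol.
Outlet amounts (n = n₀ + Σ ν·ξ):
  E: 554 − 2(89.19) = 375.6
  D: 0 + 1(89.19) − 1(18.49) = 70.7
  G: 0 + 1(18.49) = 18.49

18.5 kmol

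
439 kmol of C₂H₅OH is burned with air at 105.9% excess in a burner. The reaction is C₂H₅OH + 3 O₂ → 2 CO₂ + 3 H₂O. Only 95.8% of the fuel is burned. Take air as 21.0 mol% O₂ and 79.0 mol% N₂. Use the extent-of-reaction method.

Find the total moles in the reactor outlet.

13800 kmol

Stoichiometric O₂ = 3 × 439 = 1317 kmol; O₂ fed = 1317 × 2.059 = 2712 kmol.
N₂ fed = 2712 × 79/21 = 10200 kmol.
Fuel reacted = 0.958 × 439 → ξ = 420.6 kmol.
Outlet (n = n₀ + ν ξ):
  C₂H₅OH: 439 − 1(420.6) = 18.44
  O₂: 2712 − 3(420.6) = 1450
  N₂: 10200 (inert)
  CO₂: 0 + 2(420.6) = 841.1
  H₂O: 0 + 3(420.6) = 1262
Total out = 18.44 + 1450 + 10200 + 841.1 + 1262 = 13770 kmol.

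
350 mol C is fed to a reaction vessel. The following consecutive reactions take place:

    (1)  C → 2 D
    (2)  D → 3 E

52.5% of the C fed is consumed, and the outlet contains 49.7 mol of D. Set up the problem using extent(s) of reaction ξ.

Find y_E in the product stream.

0.815

Conversion of C: C consumed = 1ξ₁ = 0.525 × 350 → ξ₁ = 183.8 mol.
D balance: n_D = 0 + 2ξ₁ − 1ξ₂ = 49.7 → ξ₂ = (2·183.8 − 49.7)/1 = 317.8 mol.
Outlet amounts (n = n₀ + Σ ν·ξ):
  C: 350 − 1(183.8) = 166.2
  D: 0 + 2(183.8) − 1(317.8) = 49.7
  E: 0 + 3(317.8) = 953.4
Total out = 1169 mol; y_E = 953.4 / 1169 = 0.8153.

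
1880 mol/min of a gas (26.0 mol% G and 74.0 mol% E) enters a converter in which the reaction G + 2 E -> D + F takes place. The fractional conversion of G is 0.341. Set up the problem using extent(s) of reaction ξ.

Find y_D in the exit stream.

G reacted = 0.341 × 488.8 = 166.7 mol/min; ν_G = −1, so ξ = 166.7/1 = 166.7 mol/min.
Outlet amounts (n = n₀ + ν ξ):
  G: 488.8 − 1(166.7) = 322.1
  E: 1391 − 2(166.7) = 1058
  D: 0 + 1(166.7) = 166.7
  F: 0 + 1(166.7) = 166.7
Total out = 1713 mol/min; y_D = 166.7 / 1713 = 0.09729.

0.0973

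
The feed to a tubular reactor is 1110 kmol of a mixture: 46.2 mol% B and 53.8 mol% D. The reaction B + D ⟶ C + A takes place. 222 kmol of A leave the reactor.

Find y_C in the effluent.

For A: n = n₀ + 1ξ → 222 = 0 + 1ξ, giving ξ = 222 kmol.
Outlet amounts (n = n₀ + ν ξ):
  B: 512.8 − 1(222) = 290.8
  D: 597.2 − 1(222) = 375.2
  C: 0 + 1(222) = 222
  A: 0 + 1(222) = 222
Total out = 1110 kmol; y_C = 222 / 1110 = 0.2.

0.2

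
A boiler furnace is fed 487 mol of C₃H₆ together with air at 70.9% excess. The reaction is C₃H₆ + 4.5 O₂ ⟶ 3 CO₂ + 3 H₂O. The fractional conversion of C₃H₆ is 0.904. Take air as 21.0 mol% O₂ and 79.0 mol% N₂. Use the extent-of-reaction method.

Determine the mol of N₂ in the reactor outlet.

14100 mol

Stoichiometric O₂ = 4.5 × 487 = 2192 mol; O₂ fed = 2192 × 1.709 = 3745 mol.
N₂ fed = 3745 × 79/21 = 14090 mol.
Fuel reacted = 0.904 × 487 → ξ = 440.2 mol.
Outlet (n = n₀ + ν ξ):
  C₃H₆: 487 − 1(440.2) = 46.75
  O₂: 3745 − 4.5(440.2) = 1764
  N₂: 14090 (inert)
  CO₂: 0 + 3(440.2) = 1321
  H₂O: 0 + 3(440.2) = 1321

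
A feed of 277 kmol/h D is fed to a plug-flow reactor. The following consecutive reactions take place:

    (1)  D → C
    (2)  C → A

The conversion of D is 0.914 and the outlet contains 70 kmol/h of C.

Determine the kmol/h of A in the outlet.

183 kmol/h

Conversion of D: D consumed = 1ξ₁ = 0.914 × 277 → ξ₁ = 253.2 kmol/h.
C balance: n_C = 0 + 1ξ₁ − 1ξ₂ = 70 → ξ₂ = (1·253.2 − 70)/1 = 183.2 kmol/h.
Outlet amounts (n = n₀ + Σ ν·ξ):
  D: 277 − 1(253.2) = 23.82
  C: 0 + 1(253.2) − 1(183.2) = 70
  A: 0 + 1(183.2) = 183.2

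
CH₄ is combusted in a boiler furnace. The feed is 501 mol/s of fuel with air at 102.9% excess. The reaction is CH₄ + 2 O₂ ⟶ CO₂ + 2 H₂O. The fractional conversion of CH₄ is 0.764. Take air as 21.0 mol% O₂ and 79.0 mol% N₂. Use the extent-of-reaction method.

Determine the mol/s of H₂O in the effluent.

Stoichiometric O₂ = 2 × 501 = 1002 mol/s; O₂ fed = 1002 × 2.029 = 2033 mol/s.
N₂ fed = 2033 × 79/21 = 7648 mol/s.
Fuel reacted = 0.764 × 501 → ξ = 382.8 mol/s.
Outlet (n = n₀ + ν ξ):
  CH₄: 501 − 1(382.8) = 118.2
  O₂: 2033 − 2(382.8) = 1268
  N₂: 7648 (inert)
  CO₂: 0 + 1(382.8) = 382.8
  H₂O: 0 + 2(382.8) = 765.5

766 mol/s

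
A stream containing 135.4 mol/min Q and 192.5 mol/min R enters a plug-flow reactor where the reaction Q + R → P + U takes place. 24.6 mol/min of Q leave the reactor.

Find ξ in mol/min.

ξ = 111 mol/min

For Q: n = n₀ − 1ξ → 24.6 = 135.4 − 1ξ, giving ξ = 110.8 mol/min.
Outlet amounts (n = n₀ + ν ξ):
  Q: 135.4 − 1(110.8) = 24.6
  R: 192.5 − 1(110.8) = 81.7
  P: 0 + 1(110.8) = 110.8
  U: 0 + 1(110.8) = 110.8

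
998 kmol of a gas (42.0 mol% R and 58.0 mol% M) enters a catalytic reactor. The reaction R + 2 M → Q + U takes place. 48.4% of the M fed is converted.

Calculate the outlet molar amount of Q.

140 kmol

M reacted = 0.484 × 578.8 = 280.2 kmol; ν_M = −2, so ξ = 280.2/2 = 140.1 kmol.
Outlet amounts (n = n₀ + ν ξ):
  R: 419.2 − 1(140.1) = 279.1
  M: 578.8 − 2(140.1) = 298.7
  Q: 0 + 1(140.1) = 140.1
  U: 0 + 1(140.1) = 140.1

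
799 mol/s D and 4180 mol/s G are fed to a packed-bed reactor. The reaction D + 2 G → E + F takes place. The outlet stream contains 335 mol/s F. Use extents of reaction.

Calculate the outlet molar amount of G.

3510 mol/s

For F: n = n₀ + 1ξ → 335 = 0 + 1ξ, giving ξ = 335 mol/s.
Outlet amounts (n = n₀ + ν ξ):
  D: 799 − 1(335) = 464
  G: 4180 − 2(335) = 3510
  E: 0 + 1(335) = 335
  F: 0 + 1(335) = 335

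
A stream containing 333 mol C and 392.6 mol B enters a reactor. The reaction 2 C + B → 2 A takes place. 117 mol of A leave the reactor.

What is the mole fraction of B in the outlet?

For A: n = n₀ + 2ξ → 117 = 0 + 2ξ, giving ξ = 58.5 mol.
Outlet amounts (n = n₀ + ν ξ):
  C: 333 − 2(58.5) = 216
  B: 392.6 − 1(58.5) = 334.1
  A: 0 + 2(58.5) = 117
Total out = 667.1 mol; y_B = 334.1 / 667.1 = 0.5008.

0.501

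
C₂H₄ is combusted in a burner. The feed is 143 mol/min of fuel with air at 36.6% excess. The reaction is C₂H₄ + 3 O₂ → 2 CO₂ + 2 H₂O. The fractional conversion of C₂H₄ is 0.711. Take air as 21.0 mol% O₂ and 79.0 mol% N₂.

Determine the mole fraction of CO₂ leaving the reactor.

Stoichiometric O₂ = 3 × 143 = 429 mol/min; O₂ fed = 429 × 1.366 = 586 mol/min.
N₂ fed = 586 × 79/21 = 2205 mol/min.
Fuel reacted = 0.711 × 143 → ξ = 101.7 mol/min.
Outlet (n = n₀ + ν ξ):
  C₂H₄: 143 − 1(101.7) = 41.33
  O₂: 586 − 3(101.7) = 281
  N₂: 2205 (inert)
  CO₂: 0 + 2(101.7) = 203.3
  H₂O: 0 + 2(101.7) = 203.3
Total out = 2934 mol/min; y_CO₂ = 203.3 / 2934 = 0.06932.

0.0693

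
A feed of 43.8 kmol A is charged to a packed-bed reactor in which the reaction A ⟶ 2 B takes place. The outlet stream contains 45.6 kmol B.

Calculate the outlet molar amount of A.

For B: n = n₀ + 2ξ → 45.6 = 0 + 2ξ, giving ξ = 22.8 kmol.
Outlet amounts (n = n₀ + ν ξ):
  A: 43.8 − 1(22.8) = 21
  B: 0 + 2(22.8) = 45.6

21 kmol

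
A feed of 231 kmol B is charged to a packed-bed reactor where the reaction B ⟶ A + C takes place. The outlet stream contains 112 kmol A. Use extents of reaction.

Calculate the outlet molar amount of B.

119 kmol

For A: n = n₀ + 1ξ → 112 = 0 + 1ξ, giving ξ = 112 kmol.
Outlet amounts (n = n₀ + ν ξ):
  B: 231 − 1(112) = 119
  A: 0 + 1(112) = 112
  C: 0 + 1(112) = 112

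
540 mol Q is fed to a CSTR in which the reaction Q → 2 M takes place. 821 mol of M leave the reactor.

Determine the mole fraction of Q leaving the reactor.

0.136

For M: n = n₀ + 2ξ → 821 = 0 + 2ξ, giving ξ = 410.5 mol.
Outlet amounts (n = n₀ + ν ξ):
  Q: 540 − 1(410.5) = 129.5
  M: 0 + 2(410.5) = 821
Total out = 950.5 mol; y_Q = 129.5 / 950.5 = 0.1362.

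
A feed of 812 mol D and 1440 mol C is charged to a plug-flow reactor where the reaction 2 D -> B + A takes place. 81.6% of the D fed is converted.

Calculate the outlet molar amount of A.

331 mol

D reacted = 0.816 × 812 = 662.6 mol; ν_D = −2, so ξ = 662.6/2 = 331.3 mol.
Outlet amounts (n = n₀ + ν ξ):
  D: 812 − 2(331.3) = 149.4
  B: 0 + 1(331.3) = 331.3
  A: 0 + 1(331.3) = 331.3
  C: 1440 (inert)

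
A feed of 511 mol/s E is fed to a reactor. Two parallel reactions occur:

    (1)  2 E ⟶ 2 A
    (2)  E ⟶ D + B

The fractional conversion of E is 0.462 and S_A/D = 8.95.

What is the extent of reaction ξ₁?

Conversion of E: E consumed = 0.462 × 511 = 236.1 mol/s = 2ξ₁ + 1ξ₂.
Selectivity: 2ξ₁ / (1ξ₂) = 8.95 → ξ₁ = 4.475 ξ₂.
Substitute: (2·4.475 + 1) ξ₂ = 236.1 → ξ₂ = 23.73 mol/s, ξ₁ = 106.2 mol/s.
Outlet amounts (n = n₀ + Σ ν·ξ):
  E: 511 − 2(106.2) − 1(23.73) = 274.9
  A: 0 + 2(106.2) = 212.4
  D: 0 + 1(23.73) = 23.73
  B: 0 + 1(23.73) = 23.73

ξ₁ = 106 mol/s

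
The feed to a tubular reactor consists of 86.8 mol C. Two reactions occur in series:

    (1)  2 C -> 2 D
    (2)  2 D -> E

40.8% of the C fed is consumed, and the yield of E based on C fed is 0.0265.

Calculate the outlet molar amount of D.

30.8 mol

Conversion of C: C consumed = 2ξ₁ = 0.408 × 86.8 → ξ₁ = 17.71 mol.
Yield of E: 1ξ₂ / 86.8 = 0.0265 → ξ₂ = 2.3 mol.
Outlet amounts (n = n₀ + Σ ν·ξ):
  C: 86.8 − 2(17.71) = 51.39
  D: 0 + 2(17.71) − 2(2.3) = 30.81
  E: 0 + 1(2.3) = 2.3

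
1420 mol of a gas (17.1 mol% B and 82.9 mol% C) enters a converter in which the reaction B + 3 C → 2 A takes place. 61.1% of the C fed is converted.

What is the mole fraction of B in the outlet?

0.00326

C reacted = 0.611 × 1177 = 719.3 mol; ν_C = −3, so ξ = 719.3/3 = 239.8 mol.
Outlet amounts (n = n₀ + ν ξ):
  B: 242.8 − 1(239.8) = 3.068
  C: 1177 − 3(239.8) = 457.9
  A: 0 + 2(239.8) = 479.5
Total out = 940.5 mol; y_B = 3.068 / 940.5 = 0.003262.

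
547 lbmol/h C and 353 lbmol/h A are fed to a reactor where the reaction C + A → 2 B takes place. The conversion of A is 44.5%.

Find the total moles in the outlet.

900 lbmol/h

A reacted = 0.445 × 353 = 157.1 lbmol/h; ν_A = −1, so ξ = 157.1/1 = 157.1 lbmol/h.
Outlet amounts (n = n₀ + ν ξ):
  C: 547 − 1(157.1) = 389.9
  A: 353 − 1(157.1) = 195.9
  B: 0 + 2(157.1) = 314.2
Total out = 389.9 + 195.9 + 314.2 = 900 lbmol/h.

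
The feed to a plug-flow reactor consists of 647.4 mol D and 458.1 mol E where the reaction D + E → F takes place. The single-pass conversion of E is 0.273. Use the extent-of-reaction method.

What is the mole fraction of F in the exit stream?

0.128

E reacted = 0.273 × 458.1 = 125.1 mol; ν_E = −1, so ξ = 125.1/1 = 125.1 mol.
Outlet amounts (n = n₀ + ν ξ):
  D: 647.4 − 1(125.1) = 522.3
  E: 458.1 − 1(125.1) = 333
  F: 0 + 1(125.1) = 125.1
Total out = 980.4 mol; y_F = 125.1 / 980.4 = 0.1276.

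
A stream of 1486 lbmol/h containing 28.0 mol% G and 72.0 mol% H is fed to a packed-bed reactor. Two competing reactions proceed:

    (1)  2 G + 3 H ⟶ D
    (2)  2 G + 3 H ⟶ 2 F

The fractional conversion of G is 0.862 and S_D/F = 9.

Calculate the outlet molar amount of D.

Conversion of G: G consumed = 0.862 × 416.1 = 358.7 lbmol/h = 2ξ₁ + 2ξ₂.
Selectivity: 1ξ₁ / (2ξ₂) = 9 → ξ₁ = 18 ξ₂.
Substitute: (2·18 + 2) ξ₂ = 358.7 → ξ₂ = 9.438 lbmol/h, ξ₁ = 169.9 lbmol/h.
Outlet amounts (n = n₀ + Σ ν·ξ):
  G: 416.1 − 2(169.9) − 2(9.438) = 57.42
  H: 1070 − 3(169.9) − 3(9.438) = 531.9
  D: 0 + 1(169.9) = 169.9
  F: 0 + 2(9.438) = 18.88

170 lbmol/h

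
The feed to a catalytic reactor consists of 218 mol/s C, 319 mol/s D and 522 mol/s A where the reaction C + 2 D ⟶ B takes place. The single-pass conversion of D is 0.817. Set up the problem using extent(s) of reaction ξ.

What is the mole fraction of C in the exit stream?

D reacted = 0.817 × 319 = 260.6 mol/s; ν_D = −2, so ξ = 260.6/2 = 130.3 mol/s.
Outlet amounts (n = n₀ + ν ξ):
  C: 218 − 1(130.3) = 87.69
  D: 319 − 2(130.3) = 58.38
  B: 0 + 1(130.3) = 130.3
  A: 522 (inert)
Total out = 798.4 mol/s; y_C = 87.69 / 798.4 = 0.1098.

0.11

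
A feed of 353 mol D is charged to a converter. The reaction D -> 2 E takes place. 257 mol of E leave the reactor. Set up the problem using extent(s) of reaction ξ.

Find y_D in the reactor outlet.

For E: n = n₀ + 2ξ → 257 = 0 + 2ξ, giving ξ = 128.5 mol.
Outlet amounts (n = n₀ + ν ξ):
  D: 353 − 1(128.5) = 224.5
  E: 0 + 2(128.5) = 257
Total out = 481.5 mol; y_D = 224.5 / 481.5 = 0.4663.

0.466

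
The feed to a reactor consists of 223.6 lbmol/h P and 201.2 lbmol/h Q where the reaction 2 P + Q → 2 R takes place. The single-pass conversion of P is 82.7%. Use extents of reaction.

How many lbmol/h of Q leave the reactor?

109 lbmol/h

P reacted = 0.827 × 223.6 = 184.9 lbmol/h; ν_P = −2, so ξ = 184.9/2 = 92.46 lbmol/h.
Outlet amounts (n = n₀ + ν ξ):
  P: 223.6 − 2(92.46) = 38.68
  Q: 201.2 − 1(92.46) = 108.7
  R: 0 + 2(92.46) = 184.9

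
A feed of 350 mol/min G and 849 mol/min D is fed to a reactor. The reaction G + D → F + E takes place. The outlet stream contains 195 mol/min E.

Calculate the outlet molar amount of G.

For E: n = n₀ + 1ξ → 195 = 0 + 1ξ, giving ξ = 195 mol/min.
Outlet amounts (n = n₀ + ν ξ):
  G: 350 − 1(195) = 155
  D: 849 − 1(195) = 654
  F: 0 + 1(195) = 195
  E: 0 + 1(195) = 195

155 mol/min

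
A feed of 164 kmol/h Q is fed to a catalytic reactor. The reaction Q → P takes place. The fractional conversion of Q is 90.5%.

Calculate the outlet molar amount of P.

148 kmol/h

Q reacted = 0.905 × 164 = 148.4 kmol/h; ν_Q = −1, so ξ = 148.4/1 = 148.4 kmol/h.
Outlet amounts (n = n₀ + ν ξ):
  Q: 164 − 1(148.4) = 15.58
  P: 0 + 1(148.4) = 148.4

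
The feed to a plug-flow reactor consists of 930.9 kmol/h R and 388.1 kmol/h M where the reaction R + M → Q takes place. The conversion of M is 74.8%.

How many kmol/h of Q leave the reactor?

290 kmol/h

M reacted = 0.748 × 388.1 = 290.3 kmol/h; ν_M = −1, so ξ = 290.3/1 = 290.3 kmol/h.
Outlet amounts (n = n₀ + ν ξ):
  R: 930.9 − 1(290.3) = 640.6
  M: 388.1 − 1(290.3) = 97.8
  Q: 0 + 1(290.3) = 290.3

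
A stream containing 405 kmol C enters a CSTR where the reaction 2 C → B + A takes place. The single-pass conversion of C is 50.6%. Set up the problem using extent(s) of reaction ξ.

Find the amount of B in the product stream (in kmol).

102 kmol

C reacted = 0.506 × 405 = 204.9 kmol; ν_C = −2, so ξ = 204.9/2 = 102.5 kmol.
Outlet amounts (n = n₀ + ν ξ):
  C: 405 − 2(102.5) = 200.1
  B: 0 + 1(102.5) = 102.5
  A: 0 + 1(102.5) = 102.5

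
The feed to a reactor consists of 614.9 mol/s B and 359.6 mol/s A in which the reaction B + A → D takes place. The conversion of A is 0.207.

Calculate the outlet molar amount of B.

540 mol/s

A reacted = 0.207 × 359.6 = 74.44 mol/s; ν_A = −1, so ξ = 74.44/1 = 74.44 mol/s.
Outlet amounts (n = n₀ + ν ξ):
  B: 614.9 − 1(74.44) = 540.5
  A: 359.6 − 1(74.44) = 285.2
  D: 0 + 1(74.44) = 74.44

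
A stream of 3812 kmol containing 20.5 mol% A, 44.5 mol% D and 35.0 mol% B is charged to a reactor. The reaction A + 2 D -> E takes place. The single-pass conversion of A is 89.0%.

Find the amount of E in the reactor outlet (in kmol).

695 kmol

A reacted = 0.89 × 781.5 = 695.5 kmol; ν_A = −1, so ξ = 695.5/1 = 695.5 kmol.
Outlet amounts (n = n₀ + ν ξ):
  A: 781.5 − 1(695.5) = 85.96
  D: 1696 − 2(695.5) = 305.3
  E: 0 + 1(695.5) = 695.5
  B: 1334 (inert)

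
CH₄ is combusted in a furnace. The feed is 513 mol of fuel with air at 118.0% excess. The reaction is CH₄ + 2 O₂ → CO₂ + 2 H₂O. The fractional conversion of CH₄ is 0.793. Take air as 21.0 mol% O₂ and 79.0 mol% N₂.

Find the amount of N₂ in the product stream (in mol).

Stoichiometric O₂ = 2 × 513 = 1026 mol; O₂ fed = 1026 × 2.180 = 2237 mol.
N₂ fed = 2237 × 79/21 = 8414 mol.
Fuel reacted = 0.793 × 513 → ξ = 406.8 mol.
Outlet (n = n₀ + ν ξ):
  CH₄: 513 − 1(406.8) = 106.2
  O₂: 2237 − 2(406.8) = 1423
  N₂: 8414 (inert)
  CO₂: 0 + 1(406.8) = 406.8
  H₂O: 0 + 2(406.8) = 813.6

8410 mol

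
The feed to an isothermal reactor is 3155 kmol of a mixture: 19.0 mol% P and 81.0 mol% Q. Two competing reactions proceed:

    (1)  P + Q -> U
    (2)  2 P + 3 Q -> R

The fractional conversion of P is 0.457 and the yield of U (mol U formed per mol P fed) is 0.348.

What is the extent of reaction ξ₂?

Yield of U: 1ξ₁ / 599.5 = 0.348 → ξ₁ = 208.6 kmol.
Conversion of P: 1ξ₁ + 2ξ₂ = 0.457 × 599.5 = 273.9 → ξ₂ = 32.67 kmol.
Outlet amounts (n = n₀ + Σ ν·ξ):
  P: 599.5 − 1(208.6) − 2(32.67) = 325.5
  Q: 2556 − 1(208.6) − 3(32.67) = 2249
  U: 0 + 1(208.6) = 208.6
  R: 0 + 1(32.67) = 32.67

ξ₂ = 32.7 kmol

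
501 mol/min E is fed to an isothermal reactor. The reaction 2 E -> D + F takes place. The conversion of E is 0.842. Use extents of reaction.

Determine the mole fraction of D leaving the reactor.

0.421

E reacted = 0.842 × 501 = 421.8 mol/min; ν_E = −2, so ξ = 421.8/2 = 210.9 mol/min.
Outlet amounts (n = n₀ + ν ξ):
  E: 501 − 2(210.9) = 79.16
  D: 0 + 1(210.9) = 210.9
  F: 0 + 1(210.9) = 210.9
Total out = 501 mol/min; y_D = 210.9 / 501 = 0.421.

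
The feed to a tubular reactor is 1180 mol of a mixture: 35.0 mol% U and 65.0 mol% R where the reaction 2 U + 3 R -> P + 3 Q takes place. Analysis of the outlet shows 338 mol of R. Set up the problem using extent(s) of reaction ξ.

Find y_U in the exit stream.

For R: n = n₀ − 3ξ → 338 = 767 − 3ξ, giving ξ = 143 mol.
Outlet amounts (n = n₀ + ν ξ):
  U: 413 − 2(143) = 127
  R: 767 − 3(143) = 338
  P: 0 + 1(143) = 143
  Q: 0 + 3(143) = 429
Total out = 1037 mol; y_U = 127 / 1037 = 0.1225.

0.122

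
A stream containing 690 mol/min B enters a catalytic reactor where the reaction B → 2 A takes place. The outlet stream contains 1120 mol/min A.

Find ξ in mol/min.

For A: n = n₀ + 2ξ → 1120 = 0 + 2ξ, giving ξ = 560 mol/min.
Outlet amounts (n = n₀ + ν ξ):
  B: 690 − 1(560) = 130
  A: 0 + 2(560) = 1120

ξ = 560 mol/min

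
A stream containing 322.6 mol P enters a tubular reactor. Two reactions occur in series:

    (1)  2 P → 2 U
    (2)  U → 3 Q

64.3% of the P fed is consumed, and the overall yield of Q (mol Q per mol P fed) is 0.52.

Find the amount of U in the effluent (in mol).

Conversion of P: P consumed = 2ξ₁ = 0.643 × 322.6 → ξ₁ = 103.7 mol.
Yield of Q: 3ξ₂ / 322.6 = 0.52 → ξ₂ = 55.92 mol.
Outlet amounts (n = n₀ + Σ ν·ξ):
  P: 322.6 − 2(103.7) = 115.2
  U: 0 + 2(103.7) − 1(55.92) = 151.5
  Q: 0 + 3(55.92) = 167.8

152 mol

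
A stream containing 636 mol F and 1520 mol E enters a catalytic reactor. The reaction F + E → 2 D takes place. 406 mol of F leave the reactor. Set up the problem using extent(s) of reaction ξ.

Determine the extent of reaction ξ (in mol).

ξ = 230 mol

For F: n = n₀ − 1ξ → 406 = 636 − 1ξ, giving ξ = 230 mol.
Outlet amounts (n = n₀ + ν ξ):
  F: 636 − 1(230) = 406
  E: 1520 − 1(230) = 1290
  D: 0 + 2(230) = 460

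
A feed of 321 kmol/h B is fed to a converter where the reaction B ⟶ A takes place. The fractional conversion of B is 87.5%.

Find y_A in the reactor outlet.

0.875

B reacted = 0.875 × 321 = 280.9 kmol/h; ν_B = −1, so ξ = 280.9/1 = 280.9 kmol/h.
Outlet amounts (n = n₀ + ν ξ):
  B: 321 − 1(280.9) = 40.12
  A: 0 + 1(280.9) = 280.9
Total out = 321 kmol/h; y_A = 280.9 / 321 = 0.875.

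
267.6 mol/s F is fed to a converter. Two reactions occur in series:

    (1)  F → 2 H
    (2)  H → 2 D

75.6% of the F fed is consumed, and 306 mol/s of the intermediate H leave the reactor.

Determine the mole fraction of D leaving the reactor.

0.347

Conversion of F: F consumed = 1ξ₁ = 0.756 × 267.6 → ξ₁ = 202.3 mol/s.
H balance: n_H = 0 + 2ξ₁ − 1ξ₂ = 306 → ξ₂ = (2·202.3 − 306)/1 = 98.61 mol/s.
Outlet amounts (n = n₀ + Σ ν·ξ):
  F: 267.6 − 1(202.3) = 65.29
  H: 0 + 2(202.3) − 1(98.61) = 306
  D: 0 + 2(98.61) = 197.2
Total out = 568.5 mol/s; y_D = 197.2 / 568.5 = 0.3469.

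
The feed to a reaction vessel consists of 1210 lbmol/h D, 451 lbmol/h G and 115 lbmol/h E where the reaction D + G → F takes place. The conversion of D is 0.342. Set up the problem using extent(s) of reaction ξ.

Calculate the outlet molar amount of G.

D reacted = 0.342 × 1210 = 413.8 lbmol/h; ν_D = −1, so ξ = 413.8/1 = 413.8 lbmol/h.
Outlet amounts (n = n₀ + ν ξ):
  D: 1210 − 1(413.8) = 796.2
  G: 451 − 1(413.8) = 37.18
  F: 0 + 1(413.8) = 413.8
  E: 115 (inert)

37.2 lbmol/h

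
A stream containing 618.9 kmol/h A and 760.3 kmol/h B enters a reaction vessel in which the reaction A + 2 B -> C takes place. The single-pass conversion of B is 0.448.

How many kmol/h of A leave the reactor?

B reacted = 0.448 × 760.3 = 340.6 kmol/h; ν_B = −2, so ξ = 340.6/2 = 170.3 kmol/h.
Outlet amounts (n = n₀ + ν ξ):
  A: 618.9 − 1(170.3) = 448.6
  B: 760.3 − 2(170.3) = 419.7
  C: 0 + 1(170.3) = 170.3

449 kmol/h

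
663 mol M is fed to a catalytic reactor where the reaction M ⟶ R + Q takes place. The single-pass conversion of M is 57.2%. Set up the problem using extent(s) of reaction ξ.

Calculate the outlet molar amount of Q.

M reacted = 0.572 × 663 = 379.2 mol; ν_M = −1, so ξ = 379.2/1 = 379.2 mol.
Outlet amounts (n = n₀ + ν ξ):
  M: 663 − 1(379.2) = 283.8
  R: 0 + 1(379.2) = 379.2
  Q: 0 + 1(379.2) = 379.2

379 mol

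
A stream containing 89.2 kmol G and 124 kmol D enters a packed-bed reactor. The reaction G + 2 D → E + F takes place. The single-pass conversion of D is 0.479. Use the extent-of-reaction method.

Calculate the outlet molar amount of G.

59.5 kmol

D reacted = 0.479 × 124 = 59.4 kmol; ν_D = −2, so ξ = 59.4/2 = 29.7 kmol.
Outlet amounts (n = n₀ + ν ξ):
  G: 89.2 − 1(29.7) = 59.5
  D: 124 − 2(29.7) = 64.6
  E: 0 + 1(29.7) = 29.7
  F: 0 + 1(29.7) = 29.7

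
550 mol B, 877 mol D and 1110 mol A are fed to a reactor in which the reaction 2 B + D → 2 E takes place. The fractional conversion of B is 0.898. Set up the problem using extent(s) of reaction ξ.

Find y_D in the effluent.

0.275

B reacted = 0.898 × 550 = 493.9 mol; ν_B = −2, so ξ = 493.9/2 = 247 mol.
Outlet amounts (n = n₀ + ν ξ):
  B: 550 − 2(247) = 56.1
  D: 877 − 1(247) = 630
  E: 0 + 2(247) = 493.9
  A: 1110 (inert)
Total out = 2290 mol; y_D = 630 / 2290 = 0.2751.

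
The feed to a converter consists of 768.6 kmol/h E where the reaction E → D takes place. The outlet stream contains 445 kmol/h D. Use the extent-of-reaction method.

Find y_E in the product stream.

0.421

For D: n = n₀ + 1ξ → 445 = 0 + 1ξ, giving ξ = 445 kmol/h.
Outlet amounts (n = n₀ + ν ξ):
  E: 768.6 − 1(445) = 323.6
  D: 0 + 1(445) = 445
Total out = 768.6 kmol/h; y_E = 323.6 / 768.6 = 0.421.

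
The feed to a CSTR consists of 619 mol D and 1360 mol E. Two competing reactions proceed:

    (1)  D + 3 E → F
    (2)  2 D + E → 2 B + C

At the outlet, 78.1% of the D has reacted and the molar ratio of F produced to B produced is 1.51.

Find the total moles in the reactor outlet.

Conversion of D: D consumed = 0.781 × 619 = 483.4 mol = 1ξ₁ + 2ξ₂.
Selectivity: 1ξ₁ / (2ξ₂) = 1.51 → ξ₁ = 3.02 ξ₂.
Substitute: (1·3.02 + 2) ξ₂ = 483.4 → ξ₂ = 96.3 mol, ξ₁ = 290.8 mol.
Outlet amounts (n = n₀ + Σ ν·ξ):
  D: 619 − 1(290.8) − 2(96.3) = 135.6
  E: 1360 − 3(290.8) − 1(96.3) = 391.2
  F: 0 + 1(290.8) = 290.8
  B: 0 + 2(96.3) = 192.6
  C: 0 + 1(96.3) = 96.3
Total out = 135.6 + 391.2 + 290.8 + 192.6 + 96.3 = 1106 mol.

1110 mol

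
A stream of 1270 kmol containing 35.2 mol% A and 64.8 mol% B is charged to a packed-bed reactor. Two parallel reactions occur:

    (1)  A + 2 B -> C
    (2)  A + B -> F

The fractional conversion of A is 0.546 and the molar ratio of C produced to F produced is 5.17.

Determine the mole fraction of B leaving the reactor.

0.456

Conversion of A: A consumed = 0.546 × 447 = 244.1 kmol = 1ξ₁ + 1ξ₂.
Selectivity: 1ξ₁ / (1ξ₂) = 5.17 → ξ₁ = 5.17 ξ₂.
Substitute: (1·5.17 + 1) ξ₂ = 244.1 → ξ₂ = 39.56 kmol, ξ₁ = 204.5 kmol.
Outlet amounts (n = n₀ + Σ ν·ξ):
  A: 447 − 1(204.5) − 1(39.56) = 203
  B: 823 − 2(204.5) − 1(39.56) = 374.4
  C: 0 + 1(204.5) = 204.5
  F: 0 + 1(39.56) = 39.56
Total out = 821.4 kmol; y_B = 374.4 / 821.4 = 0.4558.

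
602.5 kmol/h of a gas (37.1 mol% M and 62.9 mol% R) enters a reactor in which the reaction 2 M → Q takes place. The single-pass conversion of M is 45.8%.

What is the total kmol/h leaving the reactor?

M reacted = 0.458 × 223.5 = 102.4 kmol/h; ν_M = −2, so ξ = 102.4/2 = 51.19 kmol/h.
Outlet amounts (n = n₀ + ν ξ):
  M: 223.5 − 2(51.19) = 121.2
  Q: 0 + 1(51.19) = 51.19
  R: 379 (inert)
Total out = 121.2 + 51.19 + 379 = 551.3 kmol/h.

551 kmol/h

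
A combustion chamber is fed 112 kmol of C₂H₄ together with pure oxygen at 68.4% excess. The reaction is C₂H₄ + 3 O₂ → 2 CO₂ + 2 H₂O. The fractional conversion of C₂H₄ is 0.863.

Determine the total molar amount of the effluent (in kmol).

Stoichiometric O₂ = 3 × 112 = 336 kmol; O₂ fed = 336 × 1.684 = 565.8 kmol.
Fuel reacted = 0.863 × 112 → ξ = 96.66 kmol.
Outlet (n = n₀ + ν ξ):
  C₂H₄: 112 − 1(96.66) = 15.34
  O₂: 565.8 − 3(96.66) = 275.9
  CO₂: 0 + 2(96.66) = 193.3
  H₂O: 0 + 2(96.66) = 193.3
Total out = 15.34 + 275.9 + 193.3 + 193.3 = 677.8 kmol.

678 kmol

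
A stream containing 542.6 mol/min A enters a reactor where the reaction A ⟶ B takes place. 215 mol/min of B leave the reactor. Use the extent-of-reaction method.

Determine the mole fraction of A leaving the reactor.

0.604

For B: n = n₀ + 1ξ → 215 = 0 + 1ξ, giving ξ = 215 mol/min.
Outlet amounts (n = n₀ + ν ξ):
  A: 542.6 − 1(215) = 327.6
  B: 0 + 1(215) = 215
Total out = 542.6 mol/min; y_A = 327.6 / 542.6 = 0.6038.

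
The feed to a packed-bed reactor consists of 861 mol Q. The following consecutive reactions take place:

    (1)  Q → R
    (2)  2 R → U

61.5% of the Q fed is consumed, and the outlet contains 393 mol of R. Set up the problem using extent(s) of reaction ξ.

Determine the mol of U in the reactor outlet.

68.3 mol

Conversion of Q: Q consumed = 1ξ₁ = 0.615 × 861 → ξ₁ = 529.5 mol.
R balance: n_R = 0 + 1ξ₁ − 2ξ₂ = 393 → ξ₂ = (1·529.5 − 393)/2 = 68.26 mol.
Outlet amounts (n = n₀ + Σ ν·ξ):
  Q: 861 − 1(529.5) = 331.5
  R: 0 + 1(529.5) − 2(68.26) = 393
  U: 0 + 1(68.26) = 68.26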